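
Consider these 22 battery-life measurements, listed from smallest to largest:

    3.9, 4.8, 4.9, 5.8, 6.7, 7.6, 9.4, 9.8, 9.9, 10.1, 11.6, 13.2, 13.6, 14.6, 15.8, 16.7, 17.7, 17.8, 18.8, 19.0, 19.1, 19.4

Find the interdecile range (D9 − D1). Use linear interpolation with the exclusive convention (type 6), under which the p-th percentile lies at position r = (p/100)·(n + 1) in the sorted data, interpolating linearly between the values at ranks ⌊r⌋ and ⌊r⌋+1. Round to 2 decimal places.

n = 22.
P10: r = 2.3; ranks 2–3 are 4.8, 4.9; interpolating gives 4.83.
P90: r = 20.7; ranks 20–21 are 19.0, 19.1; interpolating gives 19.07.
Difference: 19.07 − 4.83 = 14.24.

14.24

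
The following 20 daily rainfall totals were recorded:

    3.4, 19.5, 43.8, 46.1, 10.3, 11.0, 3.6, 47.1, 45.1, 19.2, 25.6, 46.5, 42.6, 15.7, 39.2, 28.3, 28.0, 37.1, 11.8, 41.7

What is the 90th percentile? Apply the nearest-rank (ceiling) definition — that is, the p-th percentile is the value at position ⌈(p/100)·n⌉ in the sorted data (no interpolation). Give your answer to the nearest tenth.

46.1

Sorted: 3.4, 3.6, 10.3, 11.0, 11.8, 15.7, 19.2, 19.5, 25.6, 28.0, 28.3, 37.1, 39.2, 41.7, 42.6, 43.8, 45.1, 46.1, 46.5, 47.1.
n = 20.
Position = ⌈90/100 · 20⌉ = ⌈18⌉ = 18.
The value at rank 18 is 46.1.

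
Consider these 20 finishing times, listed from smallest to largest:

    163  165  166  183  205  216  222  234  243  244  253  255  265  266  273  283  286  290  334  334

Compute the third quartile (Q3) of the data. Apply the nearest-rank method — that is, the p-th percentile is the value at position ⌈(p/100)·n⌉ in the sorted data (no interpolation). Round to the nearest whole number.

273

n = 20.
Position = ⌈75/100 · 20⌉ = ⌈15⌉ = 15.
The value at rank 15 is 273.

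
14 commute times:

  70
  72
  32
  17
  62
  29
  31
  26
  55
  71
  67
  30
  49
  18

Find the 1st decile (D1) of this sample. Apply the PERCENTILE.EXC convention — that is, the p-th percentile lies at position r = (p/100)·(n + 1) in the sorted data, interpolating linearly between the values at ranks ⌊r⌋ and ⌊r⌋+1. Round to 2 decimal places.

Sorted: 17, 18, 26, 29, 30, 31, 32, 49, 55, 62, 67, 70, 71, 72.
n = 14.
r = (10/100)·(14 + 1) = 1.5.
Rank 1 is 17 and rank 2 is 18.
Interpolate: 17 + 0.5·(18 − 17) = 17 + 0.5·1 = 17.5.

17.50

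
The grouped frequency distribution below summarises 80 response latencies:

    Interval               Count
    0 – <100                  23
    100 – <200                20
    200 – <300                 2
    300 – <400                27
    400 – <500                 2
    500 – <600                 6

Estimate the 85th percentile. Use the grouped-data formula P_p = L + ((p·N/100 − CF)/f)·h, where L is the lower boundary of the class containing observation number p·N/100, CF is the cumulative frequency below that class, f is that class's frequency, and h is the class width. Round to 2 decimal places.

N = 80; target position k = 85/100 · 80 = 68.
Cumulative frequencies: 23, 43, 45, 72, 74, 80.
Observation 68 falls in the class 300 – <400.
L = 300, CF = 45, f = 27, h = 100.
P85 = 300 + ((68 − 45)/27)·100 = 300 + 85.1852 = 385.185.

385.19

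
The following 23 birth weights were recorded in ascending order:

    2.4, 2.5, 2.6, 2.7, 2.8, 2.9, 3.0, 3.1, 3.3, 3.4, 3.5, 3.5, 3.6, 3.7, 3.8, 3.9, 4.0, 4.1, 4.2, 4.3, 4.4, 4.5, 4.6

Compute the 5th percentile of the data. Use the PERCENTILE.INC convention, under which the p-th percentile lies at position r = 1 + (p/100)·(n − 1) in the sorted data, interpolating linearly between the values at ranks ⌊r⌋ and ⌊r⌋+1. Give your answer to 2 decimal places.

n = 23.
r = 1 + (5/100)·(23 − 1) = 1 + 1.1 = 2.1.
Rank 2 is 2.5 and rank 3 is 2.6.
Interpolate: 2.5 + 0.1·(2.6 − 2.5) = 2.5 + 0.1·0.1 = 2.51.

2.51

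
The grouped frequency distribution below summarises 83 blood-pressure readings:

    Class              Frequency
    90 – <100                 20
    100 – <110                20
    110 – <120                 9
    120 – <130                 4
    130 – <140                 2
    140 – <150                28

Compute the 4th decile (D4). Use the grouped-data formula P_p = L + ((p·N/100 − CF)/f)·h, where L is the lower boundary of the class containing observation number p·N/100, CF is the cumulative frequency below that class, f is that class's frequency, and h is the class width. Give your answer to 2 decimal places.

N = 83; target position k = 40/100 · 83 = 33.2.
Cumulative frequencies: 20, 40, 49, 53, 55, 83.
Observation 33.2 falls in the class 100 – <110.
L = 100, CF = 20, f = 20, h = 10.
P40 = 100 + ((33.2 − 20)/20)·10 = 100 + 6.6 = 106.6.

106.60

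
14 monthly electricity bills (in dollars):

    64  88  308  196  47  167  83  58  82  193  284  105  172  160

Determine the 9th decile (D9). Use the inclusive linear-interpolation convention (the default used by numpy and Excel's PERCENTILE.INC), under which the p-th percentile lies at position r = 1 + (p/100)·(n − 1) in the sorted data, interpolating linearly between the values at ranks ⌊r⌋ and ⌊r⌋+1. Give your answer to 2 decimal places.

Sorted: 47, 58, 64, 82, 83, 88, 105, 160, 167, 172, 193, 196, 284, 308.
n = 14.
r = 1 + (90/100)·(14 − 1) = 1 + 11.7 = 12.7.
Rank 12 is 196 and rank 13 is 284.
Interpolate: 196 + 0.7·(284 − 196) = 196 + 0.7·88 = 257.6.

257.60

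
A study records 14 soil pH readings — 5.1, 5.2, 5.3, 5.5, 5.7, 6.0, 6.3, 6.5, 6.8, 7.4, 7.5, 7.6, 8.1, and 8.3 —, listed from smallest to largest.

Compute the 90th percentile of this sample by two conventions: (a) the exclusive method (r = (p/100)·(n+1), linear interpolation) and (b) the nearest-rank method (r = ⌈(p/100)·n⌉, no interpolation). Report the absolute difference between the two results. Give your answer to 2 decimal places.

0.10

n = 14.
(a) r = 13.5; between ranks 13 (8.1) and 14 (8.3): 8.2.
(b) the nearest-rank method: rank 13 → 8.1.
|8.2 − 8.1| = 0.1.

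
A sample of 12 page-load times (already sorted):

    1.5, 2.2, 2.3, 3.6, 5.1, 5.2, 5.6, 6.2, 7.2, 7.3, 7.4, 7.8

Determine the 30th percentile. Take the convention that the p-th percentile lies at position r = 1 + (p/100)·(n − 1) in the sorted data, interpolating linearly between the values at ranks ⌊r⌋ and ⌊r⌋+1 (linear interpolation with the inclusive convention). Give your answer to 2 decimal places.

4.05

n = 12.
r = 1 + (30/100)·(12 − 1) = 1 + 3.3 = 4.3.
Rank 4 is 3.6 and rank 5 is 5.1.
Interpolate: 3.6 + 0.3·(5.1 − 3.6) = 3.6 + 0.3·1.5 = 4.05.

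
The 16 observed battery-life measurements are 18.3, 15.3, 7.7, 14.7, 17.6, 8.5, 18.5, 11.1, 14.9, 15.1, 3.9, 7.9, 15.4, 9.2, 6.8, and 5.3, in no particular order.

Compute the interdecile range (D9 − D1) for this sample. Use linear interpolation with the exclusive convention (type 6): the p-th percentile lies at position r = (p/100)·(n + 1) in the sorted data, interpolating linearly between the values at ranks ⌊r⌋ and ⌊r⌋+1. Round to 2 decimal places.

13.48

Sorted: 3.9, 5.3, 6.8, 7.7, 7.9, 8.5, 9.2, 11.1, 14.7, 14.9, 15.1, 15.3, 15.4, 17.6, 18.3, 18.5.
n = 16.
P10: r = 1.7; ranks 1–2 are 3.9, 5.3; interpolating gives 4.88.
P90: r = 15.3; ranks 15–16 are 18.3, 18.5; interpolating gives 18.36.
Difference: 18.36 − 4.88 = 13.48.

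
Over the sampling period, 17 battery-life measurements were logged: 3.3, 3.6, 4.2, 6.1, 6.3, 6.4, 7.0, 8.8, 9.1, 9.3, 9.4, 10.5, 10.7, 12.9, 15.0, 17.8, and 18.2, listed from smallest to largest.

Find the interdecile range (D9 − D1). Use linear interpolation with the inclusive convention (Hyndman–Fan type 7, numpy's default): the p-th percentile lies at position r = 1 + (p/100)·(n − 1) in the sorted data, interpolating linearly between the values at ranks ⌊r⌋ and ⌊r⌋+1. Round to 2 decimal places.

n = 17.
P10: r = 2.6; ranks 2–3 are 3.6, 4.2; interpolating gives 3.96.
P90: r = 15.4; ranks 15–16 are 15.0, 17.8; interpolating gives 16.12.
Difference: 16.12 − 3.96 = 12.16.

12.16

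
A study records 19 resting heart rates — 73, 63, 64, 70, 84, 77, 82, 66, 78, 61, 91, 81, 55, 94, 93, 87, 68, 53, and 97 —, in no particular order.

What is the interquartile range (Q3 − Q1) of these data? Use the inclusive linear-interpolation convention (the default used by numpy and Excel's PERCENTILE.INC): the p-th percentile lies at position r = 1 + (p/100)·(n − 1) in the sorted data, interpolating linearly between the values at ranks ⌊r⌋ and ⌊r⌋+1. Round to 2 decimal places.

20.50

Sorted: 53, 55, 61, 63, 64, 66, 68, 70, 73, 77, 78, 81, 82, 84, 87, 91, 93, 94, 97.
n = 19.
P25: r = 5.5; ranks 5–6 are 64, 66; interpolating gives 65.
P75: r = 14.5; ranks 14–15 are 84, 87; interpolating gives 85.5.
Difference: 85.5 − 65 = 20.5.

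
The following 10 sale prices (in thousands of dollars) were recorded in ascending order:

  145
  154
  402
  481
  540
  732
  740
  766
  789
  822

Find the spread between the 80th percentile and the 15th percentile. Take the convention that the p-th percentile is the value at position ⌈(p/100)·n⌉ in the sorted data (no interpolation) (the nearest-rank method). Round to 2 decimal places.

612.00

n = 10.
P15: rank ⌈15/100·10⌉ = 2 → 154.
P80: rank ⌈80/100·10⌉ = 8 → 766.
Difference: 766 − 154 = 612.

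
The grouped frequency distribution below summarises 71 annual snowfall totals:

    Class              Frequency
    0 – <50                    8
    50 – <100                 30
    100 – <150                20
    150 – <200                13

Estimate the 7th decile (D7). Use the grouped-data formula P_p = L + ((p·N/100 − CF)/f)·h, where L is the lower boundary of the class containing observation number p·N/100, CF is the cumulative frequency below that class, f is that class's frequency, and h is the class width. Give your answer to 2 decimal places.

129.25

N = 71; target position k = 70/100 · 71 = 49.7.
Cumulative frequencies: 8, 38, 58, 71.
Observation 49.7 falls in the class 100 – <150.
L = 100, CF = 38, f = 20, h = 50.
P70 = 100 + ((49.7 − 38)/20)·50 = 100 + 29.25 = 129.25.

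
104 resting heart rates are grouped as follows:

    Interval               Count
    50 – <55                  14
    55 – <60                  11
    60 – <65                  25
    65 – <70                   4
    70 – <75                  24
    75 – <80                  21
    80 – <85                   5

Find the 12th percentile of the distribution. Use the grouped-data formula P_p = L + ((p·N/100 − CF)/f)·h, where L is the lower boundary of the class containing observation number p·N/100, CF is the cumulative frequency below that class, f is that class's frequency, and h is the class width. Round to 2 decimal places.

N = 104; target position k = 12/100 · 104 = 12.48.
Cumulative frequencies: 14, 25, 50, 54, 78, 99, 104.
Observation 12.48 falls in the class 50 – <55.
L = 50, CF = 0, f = 14, h = 5.
P12 = 50 + ((12.48 − 0)/14)·5 = 50 + 4.45714 = 54.4571.

54.46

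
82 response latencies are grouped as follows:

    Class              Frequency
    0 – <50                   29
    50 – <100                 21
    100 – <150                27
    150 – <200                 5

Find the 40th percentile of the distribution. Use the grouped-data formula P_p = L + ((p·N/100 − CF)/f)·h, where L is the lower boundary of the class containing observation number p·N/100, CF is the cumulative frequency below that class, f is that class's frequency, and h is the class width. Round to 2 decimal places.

N = 82; target position k = 40/100 · 82 = 32.8.
Cumulative frequencies: 29, 50, 77, 82.
Observation 32.8 falls in the class 50 – <100.
L = 50, CF = 29, f = 21, h = 50.
P40 = 50 + ((32.8 − 29)/21)·50 = 50 + 9.04762 = 59.0476.

59.05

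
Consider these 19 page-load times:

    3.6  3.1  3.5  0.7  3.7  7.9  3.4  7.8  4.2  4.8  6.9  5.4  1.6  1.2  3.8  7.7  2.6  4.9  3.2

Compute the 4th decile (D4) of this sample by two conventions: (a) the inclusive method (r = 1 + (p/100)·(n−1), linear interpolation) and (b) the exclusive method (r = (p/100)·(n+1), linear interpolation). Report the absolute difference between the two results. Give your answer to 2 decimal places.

0.02

Sorted: 0.7, 1.2, 1.6, 2.6, 3.1, 3.2, 3.4, 3.5, 3.6, 3.7, 3.8, 4.2, 4.8, 4.9, 5.4, 6.9, 7.7, 7.8, 7.9.
n = 19.
(a) r = 8.2; between ranks 8 (3.5) and 9 (3.6): 3.52.
(b) r = 8 → value at rank 8 = 3.5.
|3.52 − 3.5| = 0.02.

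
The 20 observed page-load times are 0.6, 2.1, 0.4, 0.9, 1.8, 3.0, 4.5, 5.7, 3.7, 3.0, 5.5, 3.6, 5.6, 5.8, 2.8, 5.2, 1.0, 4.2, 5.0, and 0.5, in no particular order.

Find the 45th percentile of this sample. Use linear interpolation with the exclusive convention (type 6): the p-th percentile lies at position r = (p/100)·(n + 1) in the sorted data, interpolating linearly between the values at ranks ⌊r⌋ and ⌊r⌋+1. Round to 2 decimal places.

Sorted: 0.4, 0.5, 0.6, 0.9, 1.0, 1.8, 2.1, 2.8, 3.0, 3.0, 3.6, 3.7, 4.2, 4.5, 5.0, 5.2, 5.5, 5.6, 5.7, 5.8.
n = 20.
r = (45/100)·(20 + 1) = 9.45.
Rank 9 is 3.0 and rank 10 is 3.0.
Interpolate: 3.0 + 0.45·(3.0 − 3.0) = 3.0 + 0.45·0 = 3.

3.00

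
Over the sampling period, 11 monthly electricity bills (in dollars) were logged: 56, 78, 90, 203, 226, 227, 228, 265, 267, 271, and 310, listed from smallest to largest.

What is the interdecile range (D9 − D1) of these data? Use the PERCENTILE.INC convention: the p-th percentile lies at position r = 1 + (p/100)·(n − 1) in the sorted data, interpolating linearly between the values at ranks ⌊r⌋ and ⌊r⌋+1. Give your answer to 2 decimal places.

n = 11.
P10: r = 2 (integer) → 78.
P90: r = 10 (integer) → 271.
Difference: 271 − 78 = 193.

193.00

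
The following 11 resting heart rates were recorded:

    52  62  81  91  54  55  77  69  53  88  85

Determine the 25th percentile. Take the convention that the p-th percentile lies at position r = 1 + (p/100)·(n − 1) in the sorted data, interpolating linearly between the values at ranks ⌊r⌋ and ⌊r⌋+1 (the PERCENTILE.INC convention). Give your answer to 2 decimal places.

54.50

Sorted: 52, 53, 54, 55, 62, 69, 77, 81, 85, 88, 91.
n = 11.
r = 1 + (25/100)·(11 − 1) = 1 + 2.5 = 3.5.
Rank 3 is 54 and rank 4 is 55.
Interpolate: 54 + 0.5·(55 − 54) = 54 + 0.5·1 = 54.5.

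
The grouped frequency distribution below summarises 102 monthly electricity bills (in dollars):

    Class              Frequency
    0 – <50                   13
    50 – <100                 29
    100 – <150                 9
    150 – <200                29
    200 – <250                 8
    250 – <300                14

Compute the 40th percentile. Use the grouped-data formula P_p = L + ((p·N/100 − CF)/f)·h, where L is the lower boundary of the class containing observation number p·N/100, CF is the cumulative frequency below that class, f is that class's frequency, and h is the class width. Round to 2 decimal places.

N = 102; target position k = 40/100 · 102 = 40.8.
Cumulative frequencies: 13, 42, 51, 80, 88, 102.
Observation 40.8 falls in the class 50 – <100.
L = 50, CF = 13, f = 29, h = 50.
P40 = 50 + ((40.8 − 13)/29)·50 = 50 + 47.931 = 97.931.

97.93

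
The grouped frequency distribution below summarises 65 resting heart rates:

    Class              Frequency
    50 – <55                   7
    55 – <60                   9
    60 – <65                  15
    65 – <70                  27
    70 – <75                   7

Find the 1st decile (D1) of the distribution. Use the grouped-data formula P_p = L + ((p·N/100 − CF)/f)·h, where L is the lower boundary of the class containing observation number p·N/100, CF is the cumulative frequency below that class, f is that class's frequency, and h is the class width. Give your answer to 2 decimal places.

54.64

N = 65; target position k = 10/100 · 65 = 6.5.
Cumulative frequencies: 7, 16, 31, 58, 65.
Observation 6.5 falls in the class 50 – <55.
L = 50, CF = 0, f = 7, h = 5.
P10 = 50 + ((6.5 − 0)/7)·5 = 50 + 4.64286 = 54.6429.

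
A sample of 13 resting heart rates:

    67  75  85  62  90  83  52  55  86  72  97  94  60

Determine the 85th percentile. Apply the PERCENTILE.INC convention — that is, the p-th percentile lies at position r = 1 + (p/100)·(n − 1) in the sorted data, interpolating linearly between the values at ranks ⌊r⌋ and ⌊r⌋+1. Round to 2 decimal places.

90.80

Sorted: 52, 55, 60, 62, 67, 72, 75, 83, 85, 86, 90, 94, 97.
n = 13.
r = 1 + (85/100)·(13 − 1) = 1 + 10.2 = 11.2.
Rank 11 is 90 and rank 12 is 94.
Interpolate: 90 + 0.2·(94 − 90) = 90 + 0.2·4 = 90.8.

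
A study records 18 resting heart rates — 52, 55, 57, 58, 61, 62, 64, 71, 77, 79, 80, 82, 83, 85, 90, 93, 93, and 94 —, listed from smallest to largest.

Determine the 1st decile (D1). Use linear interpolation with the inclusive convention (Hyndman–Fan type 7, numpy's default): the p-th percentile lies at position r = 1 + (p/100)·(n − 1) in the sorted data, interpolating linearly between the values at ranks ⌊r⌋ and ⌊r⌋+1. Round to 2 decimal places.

56.40

n = 18.
r = 1 + (10/100)·(18 − 1) = 1 + 1.7 = 2.7.
Rank 2 is 55 and rank 3 is 57.
Interpolate: 55 + 0.7·(57 − 55) = 55 + 0.7·2 = 56.4.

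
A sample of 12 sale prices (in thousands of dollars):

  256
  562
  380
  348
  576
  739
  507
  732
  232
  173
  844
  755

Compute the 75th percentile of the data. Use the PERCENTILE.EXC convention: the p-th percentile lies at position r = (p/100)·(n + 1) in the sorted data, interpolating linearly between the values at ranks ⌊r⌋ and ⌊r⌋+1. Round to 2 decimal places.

Sorted: 173, 232, 256, 348, 380, 507, 562, 576, 732, 739, 755, 844.
n = 12.
r = (75/100)·(12 + 1) = 9.75.
Rank 9 is 732 and rank 10 is 739.
Interpolate: 732 + 0.75·(739 − 732) = 732 + 0.75·7 = 737.25.

737.25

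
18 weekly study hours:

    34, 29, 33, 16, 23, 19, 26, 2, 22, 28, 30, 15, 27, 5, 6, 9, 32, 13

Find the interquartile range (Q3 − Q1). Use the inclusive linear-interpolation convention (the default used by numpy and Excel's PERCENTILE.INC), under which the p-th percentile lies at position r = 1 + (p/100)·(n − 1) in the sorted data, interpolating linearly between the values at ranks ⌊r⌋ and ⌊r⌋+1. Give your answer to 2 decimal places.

Sorted: 2, 5, 6, 9, 13, 15, 16, 19, 22, 23, 26, 27, 28, 29, 30, 32, 33, 34.
n = 18.
P25: r = 5.25; ranks 5–6 are 13, 15; interpolating gives 13.5.
P75: r = 13.75; ranks 13–14 are 28, 29; interpolating gives 28.75.
Difference: 28.75 − 13.5 = 15.25.

15.25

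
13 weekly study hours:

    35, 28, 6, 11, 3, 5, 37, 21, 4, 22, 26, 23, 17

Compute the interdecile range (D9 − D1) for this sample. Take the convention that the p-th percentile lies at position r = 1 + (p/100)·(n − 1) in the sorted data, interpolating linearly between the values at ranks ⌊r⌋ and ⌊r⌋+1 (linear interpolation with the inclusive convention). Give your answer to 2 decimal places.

29.40

Sorted: 3, 4, 5, 6, 11, 17, 21, 22, 23, 26, 28, 35, 37.
n = 13.
P10: r = 2.2; ranks 2–3 are 4, 5; interpolating gives 4.2.
P90: r = 11.8; ranks 11–12 are 28, 35; interpolating gives 33.6.
Difference: 33.6 − 4.2 = 29.4.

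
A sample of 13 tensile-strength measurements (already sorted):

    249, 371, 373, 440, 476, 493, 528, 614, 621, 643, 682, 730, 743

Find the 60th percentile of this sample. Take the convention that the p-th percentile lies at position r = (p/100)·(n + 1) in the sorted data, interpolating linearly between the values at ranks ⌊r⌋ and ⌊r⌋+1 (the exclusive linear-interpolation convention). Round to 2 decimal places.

n = 13.
r = (60/100)·(13 + 1) = 8.4.
Rank 8 is 614 and rank 9 is 621.
Interpolate: 614 + 0.4·(621 − 614) = 614 + 0.4·7 = 616.8.

616.80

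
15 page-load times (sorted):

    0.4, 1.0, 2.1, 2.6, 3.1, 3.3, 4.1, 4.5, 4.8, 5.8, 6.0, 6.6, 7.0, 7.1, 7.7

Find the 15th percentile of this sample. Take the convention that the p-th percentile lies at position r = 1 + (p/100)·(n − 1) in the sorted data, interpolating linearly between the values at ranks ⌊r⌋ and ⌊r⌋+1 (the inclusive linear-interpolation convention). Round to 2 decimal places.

2.15

n = 15.
r = 1 + (15/100)·(15 − 1) = 1 + 2.1 = 3.1.
Rank 3 is 2.1 and rank 4 is 2.6.
Interpolate: 2.1 + 0.1·(2.6 − 2.1) = 2.1 + 0.1·0.5 = 2.15.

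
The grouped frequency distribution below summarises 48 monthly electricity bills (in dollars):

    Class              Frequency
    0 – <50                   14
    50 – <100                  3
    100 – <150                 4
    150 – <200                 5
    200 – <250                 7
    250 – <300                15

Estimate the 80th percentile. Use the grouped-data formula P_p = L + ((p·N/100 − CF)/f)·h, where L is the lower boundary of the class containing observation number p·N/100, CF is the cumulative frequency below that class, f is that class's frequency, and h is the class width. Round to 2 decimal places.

N = 48; target position k = 80/100 · 48 = 38.4.
Cumulative frequencies: 14, 17, 21, 26, 33, 48.
Observation 38.4 falls in the class 250 – <300.
L = 250, CF = 33, f = 15, h = 50.
P80 = 250 + ((38.4 − 33)/15)·50 = 250 + 18 = 268.

268.00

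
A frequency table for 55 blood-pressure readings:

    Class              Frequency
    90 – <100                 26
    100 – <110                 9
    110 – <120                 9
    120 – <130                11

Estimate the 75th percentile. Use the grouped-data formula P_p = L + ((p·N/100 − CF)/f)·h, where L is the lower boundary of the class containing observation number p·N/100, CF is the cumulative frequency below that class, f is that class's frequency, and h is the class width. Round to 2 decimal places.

N = 55; target position k = 75/100 · 55 = 41.25.
Cumulative frequencies: 26, 35, 44, 55.
Observation 41.25 falls in the class 110 – <120.
L = 110, CF = 35, f = 9, h = 10.
P75 = 110 + ((41.25 − 35)/9)·10 = 110 + 6.94444 = 116.944.

116.94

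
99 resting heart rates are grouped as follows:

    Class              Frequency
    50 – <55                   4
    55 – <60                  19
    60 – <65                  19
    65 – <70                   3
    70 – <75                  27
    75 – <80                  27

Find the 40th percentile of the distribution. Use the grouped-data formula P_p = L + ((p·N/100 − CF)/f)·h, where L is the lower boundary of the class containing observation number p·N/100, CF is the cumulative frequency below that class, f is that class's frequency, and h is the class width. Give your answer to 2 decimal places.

64.37

N = 99; target position k = 40/100 · 99 = 39.6.
Cumulative frequencies: 4, 23, 42, 45, 72, 99.
Observation 39.6 falls in the class 60 – <65.
L = 60, CF = 23, f = 19, h = 5.
P40 = 60 + ((39.6 − 23)/19)·5 = 60 + 4.36842 = 64.3684.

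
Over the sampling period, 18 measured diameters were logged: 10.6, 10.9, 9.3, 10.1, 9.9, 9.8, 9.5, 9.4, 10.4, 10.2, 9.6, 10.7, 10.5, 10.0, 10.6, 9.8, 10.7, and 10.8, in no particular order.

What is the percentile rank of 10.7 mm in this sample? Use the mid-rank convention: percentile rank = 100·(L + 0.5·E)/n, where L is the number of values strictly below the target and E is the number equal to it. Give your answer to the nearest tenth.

83.3

Sorted: 9.3, 9.4, 9.5, 9.6, 9.8, 9.8, 9.9, 10.0, 10.1, 10.2, 10.4, 10.5, 10.6, 10.6, 10.7, 10.7, 10.8, 10.9.
Count below 10.7: L = 14; count equal: E = 2; n = 18.
Percentile rank = 100·(14 + 0.5·2)/18 = 100·15/18 = 83.33.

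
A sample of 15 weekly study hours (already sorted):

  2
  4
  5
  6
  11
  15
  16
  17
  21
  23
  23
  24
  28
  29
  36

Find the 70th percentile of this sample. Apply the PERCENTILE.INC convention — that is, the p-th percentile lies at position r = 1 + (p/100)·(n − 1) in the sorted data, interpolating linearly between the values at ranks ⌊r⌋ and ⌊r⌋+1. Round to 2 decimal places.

n = 15.
r = 1 + (70/100)·(15 − 1) = 1 + 9.8 = 10.8.
Rank 10 is 23 and rank 11 is 23.
Interpolate: 23 + 0.8·(23 − 23) = 23 + 0.8·0 = 23.

23.00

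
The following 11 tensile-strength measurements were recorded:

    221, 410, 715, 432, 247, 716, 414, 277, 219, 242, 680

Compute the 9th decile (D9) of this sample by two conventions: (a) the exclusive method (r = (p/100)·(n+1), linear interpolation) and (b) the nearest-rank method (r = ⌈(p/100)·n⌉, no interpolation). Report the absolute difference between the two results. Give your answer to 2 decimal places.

0.80

Sorted: 219, 221, 242, 247, 277, 410, 414, 432, 680, 715, 716.
n = 11.
(a) r = 10.8; between ranks 10 (715) and 11 (716): 715.8.
(b) the nearest-rank method: rank 10 → 715.
|715.8 − 715| = 0.8.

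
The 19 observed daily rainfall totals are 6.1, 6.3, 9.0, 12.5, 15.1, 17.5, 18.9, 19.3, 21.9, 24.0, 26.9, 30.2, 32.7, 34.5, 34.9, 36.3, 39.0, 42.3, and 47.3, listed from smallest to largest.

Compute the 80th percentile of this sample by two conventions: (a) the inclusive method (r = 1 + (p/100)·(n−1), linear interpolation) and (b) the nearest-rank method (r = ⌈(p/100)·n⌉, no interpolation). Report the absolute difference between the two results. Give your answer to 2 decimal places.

0.84

n = 19.
(a) r = 15.4; between ranks 15 (34.9) and 16 (36.3): 35.46.
(b) the nearest-rank method: rank 16 → 36.3.
|35.46 − 36.3| = 0.84.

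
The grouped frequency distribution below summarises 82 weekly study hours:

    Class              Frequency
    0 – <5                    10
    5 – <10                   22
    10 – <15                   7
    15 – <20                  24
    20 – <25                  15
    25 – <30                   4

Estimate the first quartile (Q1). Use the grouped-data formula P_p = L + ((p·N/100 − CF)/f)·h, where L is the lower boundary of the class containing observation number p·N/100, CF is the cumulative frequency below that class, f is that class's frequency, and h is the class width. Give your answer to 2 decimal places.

7.39

N = 82; target position k = 25/100 · 82 = 20.5.
Cumulative frequencies: 10, 32, 39, 63, 78, 82.
Observation 20.5 falls in the class 5 – <10.
L = 5, CF = 10, f = 22, h = 5.
P25 = 5 + ((20.5 − 10)/22)·5 = 5 + 2.38636 = 7.38636.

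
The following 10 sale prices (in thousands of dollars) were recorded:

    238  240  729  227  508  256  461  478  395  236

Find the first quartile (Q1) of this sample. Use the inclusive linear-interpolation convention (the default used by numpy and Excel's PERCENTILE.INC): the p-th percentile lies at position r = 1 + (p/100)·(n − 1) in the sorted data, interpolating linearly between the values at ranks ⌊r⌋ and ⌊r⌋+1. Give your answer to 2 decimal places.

Sorted: 227, 236, 238, 240, 256, 395, 461, 478, 508, 729.
n = 10.
r = 1 + (25/100)·(10 − 1) = 1 + 2.25 = 3.25.
Rank 3 is 238 and rank 4 is 240.
Interpolate: 238 + 0.25·(240 − 238) = 238 + 0.25·2 = 238.5.

238.50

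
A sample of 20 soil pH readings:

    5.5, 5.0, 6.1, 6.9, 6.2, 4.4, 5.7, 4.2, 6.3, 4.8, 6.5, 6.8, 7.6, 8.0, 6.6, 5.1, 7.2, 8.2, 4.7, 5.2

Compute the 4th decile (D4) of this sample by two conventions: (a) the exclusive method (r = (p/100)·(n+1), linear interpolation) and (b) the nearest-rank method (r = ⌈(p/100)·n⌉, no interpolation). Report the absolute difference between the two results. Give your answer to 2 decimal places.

0.08

Sorted: 4.2, 4.4, 4.7, 4.8, 5.0, 5.1, 5.2, 5.5, 5.7, 6.1, 6.2, 6.3, 6.5, 6.6, 6.8, 6.9, 7.2, 7.6, 8.0, 8.2.
n = 20.
(a) r = 8.4; between ranks 8 (5.5) and 9 (5.7): 5.58.
(b) the nearest-rank method: rank 8 → 5.5.
|5.58 − 5.5| = 0.08.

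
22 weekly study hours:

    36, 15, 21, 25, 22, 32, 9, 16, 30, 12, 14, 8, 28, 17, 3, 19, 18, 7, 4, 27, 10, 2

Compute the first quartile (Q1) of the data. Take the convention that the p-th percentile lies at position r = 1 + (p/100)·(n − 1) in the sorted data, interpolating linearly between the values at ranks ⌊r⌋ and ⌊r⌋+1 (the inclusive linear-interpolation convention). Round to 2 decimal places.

Sorted: 2, 3, 4, 7, 8, 9, 10, 12, 14, 15, 16, 17, 18, 19, 21, 22, 25, 27, 28, 30, 32, 36.
n = 22.
r = 1 + (25/100)·(22 − 1) = 1 + 5.25 = 6.25.
Rank 6 is 9 and rank 7 is 10.
Interpolate: 9 + 0.25·(10 − 9) = 9 + 0.25·1 = 9.25.

9.25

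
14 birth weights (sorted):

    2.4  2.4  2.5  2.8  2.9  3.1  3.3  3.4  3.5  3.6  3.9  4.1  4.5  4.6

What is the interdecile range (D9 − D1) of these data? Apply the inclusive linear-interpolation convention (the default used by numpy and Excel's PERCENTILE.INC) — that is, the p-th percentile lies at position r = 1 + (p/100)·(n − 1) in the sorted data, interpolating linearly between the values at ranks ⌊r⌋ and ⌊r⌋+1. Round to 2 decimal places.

n = 14.
P10: r = 2.3; ranks 2–3 are 2.4, 2.5; interpolating gives 2.43.
P90: r = 12.7; ranks 12–13 are 4.1, 4.5; interpolating gives 4.38.
Difference: 4.38 − 2.43 = 1.95.

1.95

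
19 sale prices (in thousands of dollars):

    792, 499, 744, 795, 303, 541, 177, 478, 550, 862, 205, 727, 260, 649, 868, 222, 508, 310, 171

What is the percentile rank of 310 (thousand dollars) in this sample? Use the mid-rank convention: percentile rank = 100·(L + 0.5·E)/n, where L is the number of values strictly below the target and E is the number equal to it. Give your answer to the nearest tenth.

34.2

Sorted: 171, 177, 205, 222, 260, 303, 310, 478, 499, 508, 541, 550, 649, 727, 744, 792, 795, 862, 868.
Count below 310: L = 6; count equal: E = 1; n = 19.
Percentile rank = 100·(6 + 0.5·1)/19 = 100·6.5/19 = 34.21.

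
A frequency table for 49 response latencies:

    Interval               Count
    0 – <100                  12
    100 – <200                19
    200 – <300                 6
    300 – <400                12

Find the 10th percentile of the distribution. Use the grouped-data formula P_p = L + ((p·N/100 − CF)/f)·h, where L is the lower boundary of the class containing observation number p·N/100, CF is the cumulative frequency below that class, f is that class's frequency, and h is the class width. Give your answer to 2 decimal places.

40.83

N = 49; target position k = 10/100 · 49 = 4.9.
Cumulative frequencies: 12, 31, 37, 49.
Observation 4.9 falls in the class 0 – <100.
L = 0, CF = 0, f = 12, h = 100.
P10 = 0 + ((4.9 − 0)/12)·100 = 0 + 40.8333 = 40.8333.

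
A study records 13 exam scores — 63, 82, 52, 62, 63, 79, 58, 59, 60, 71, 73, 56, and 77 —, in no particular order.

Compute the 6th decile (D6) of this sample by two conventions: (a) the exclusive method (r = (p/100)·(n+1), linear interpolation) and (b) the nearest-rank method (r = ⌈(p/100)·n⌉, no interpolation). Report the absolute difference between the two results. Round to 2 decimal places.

3.20

Sorted: 52, 56, 58, 59, 60, 62, 63, 63, 71, 73, 77, 79, 82.
n = 13.
(a) r = 8.4; between ranks 8 (63) and 9 (71): 66.2.
(b) the nearest-rank method: rank 8 → 63.
|66.2 − 63| = 3.2.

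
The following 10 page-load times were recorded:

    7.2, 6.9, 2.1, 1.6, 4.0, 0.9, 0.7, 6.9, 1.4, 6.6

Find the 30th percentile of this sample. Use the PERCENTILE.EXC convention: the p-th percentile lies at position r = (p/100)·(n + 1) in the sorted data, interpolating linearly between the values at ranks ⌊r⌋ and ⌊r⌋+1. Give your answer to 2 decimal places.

Sorted: 0.7, 0.9, 1.4, 1.6, 2.1, 4.0, 6.6, 6.9, 6.9, 7.2.
n = 10.
r = (30/100)·(10 + 1) = 3.3.
Rank 3 is 1.4 and rank 4 is 1.6.
Interpolate: 1.4 + 0.3·(1.6 − 1.4) = 1.4 + 0.3·0.2 = 1.46.

1.46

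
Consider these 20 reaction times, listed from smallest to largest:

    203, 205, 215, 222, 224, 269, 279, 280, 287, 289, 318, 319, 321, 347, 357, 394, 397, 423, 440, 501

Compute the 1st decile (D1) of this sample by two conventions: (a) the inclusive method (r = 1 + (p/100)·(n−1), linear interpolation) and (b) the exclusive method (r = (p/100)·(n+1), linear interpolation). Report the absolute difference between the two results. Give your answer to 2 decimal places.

8.00

n = 20.
(a) r = 2.9; between ranks 2 (205) and 3 (215): 214.
(b) r = 2.1; between ranks 2 (205) and 3 (215): 206.
|214 − 206| = 8.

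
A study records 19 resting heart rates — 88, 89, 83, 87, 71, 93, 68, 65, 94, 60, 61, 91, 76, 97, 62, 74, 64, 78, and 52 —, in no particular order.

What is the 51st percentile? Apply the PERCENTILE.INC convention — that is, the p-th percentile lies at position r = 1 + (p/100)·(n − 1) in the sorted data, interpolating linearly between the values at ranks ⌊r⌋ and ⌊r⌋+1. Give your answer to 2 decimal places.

76.36

Sorted: 52, 60, 61, 62, 64, 65, 68, 71, 74, 76, 78, 83, 87, 88, 89, 91, 93, 94, 97.
n = 19.
r = 1 + (51/100)·(19 − 1) = 1 + 9.18 = 10.18.
Rank 10 is 76 and rank 11 is 78.
Interpolate: 76 + 0.18·(78 − 76) = 76 + 0.18·2 = 76.36.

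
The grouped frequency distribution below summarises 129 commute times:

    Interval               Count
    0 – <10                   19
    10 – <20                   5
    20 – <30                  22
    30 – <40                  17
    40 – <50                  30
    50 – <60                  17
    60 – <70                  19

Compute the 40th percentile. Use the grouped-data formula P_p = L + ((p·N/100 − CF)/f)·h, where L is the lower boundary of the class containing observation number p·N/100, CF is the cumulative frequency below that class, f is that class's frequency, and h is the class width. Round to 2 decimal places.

33.29

N = 129; target position k = 40/100 · 129 = 51.6.
Cumulative frequencies: 19, 24, 46, 63, 93, 110, 129.
Observation 51.6 falls in the class 30 – <40.
L = 30, CF = 46, f = 17, h = 10.
P40 = 30 + ((51.6 − 46)/17)·10 = 30 + 3.29412 = 33.2941.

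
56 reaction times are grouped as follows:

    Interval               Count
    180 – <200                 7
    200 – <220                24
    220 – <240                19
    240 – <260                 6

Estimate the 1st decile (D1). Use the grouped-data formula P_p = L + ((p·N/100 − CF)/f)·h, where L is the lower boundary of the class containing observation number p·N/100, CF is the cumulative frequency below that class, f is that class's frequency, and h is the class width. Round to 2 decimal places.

196.00

N = 56; target position k = 10/100 · 56 = 5.6.
Cumulative frequencies: 7, 31, 50, 56.
Observation 5.6 falls in the class 180 – <200.
L = 180, CF = 0, f = 7, h = 20.
P10 = 180 + ((5.6 − 0)/7)·20 = 180 + 16 = 196.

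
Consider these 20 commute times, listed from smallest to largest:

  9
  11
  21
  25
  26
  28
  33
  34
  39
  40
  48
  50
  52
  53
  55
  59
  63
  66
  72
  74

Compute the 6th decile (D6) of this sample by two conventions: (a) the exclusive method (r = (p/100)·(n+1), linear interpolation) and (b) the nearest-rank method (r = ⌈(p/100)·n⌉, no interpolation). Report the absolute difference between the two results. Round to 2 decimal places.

1.20

n = 20.
(a) r = 12.6; between ranks 12 (50) and 13 (52): 51.2.
(b) the nearest-rank method: rank 12 → 50.
|51.2 − 50| = 1.2.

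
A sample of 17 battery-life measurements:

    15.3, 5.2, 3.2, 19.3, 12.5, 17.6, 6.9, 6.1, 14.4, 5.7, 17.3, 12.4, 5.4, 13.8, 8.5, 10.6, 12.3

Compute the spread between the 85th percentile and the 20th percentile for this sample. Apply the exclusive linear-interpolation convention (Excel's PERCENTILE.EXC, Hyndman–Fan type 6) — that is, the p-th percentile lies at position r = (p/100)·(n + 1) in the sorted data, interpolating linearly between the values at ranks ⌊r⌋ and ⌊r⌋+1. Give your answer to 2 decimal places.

Sorted: 3.2, 5.2, 5.4, 5.7, 6.1, 6.9, 8.5, 10.6, 12.3, 12.4, 12.5, 13.8, 14.4, 15.3, 17.3, 17.6, 19.3.
n = 17.
P20: r = 3.6; ranks 3–4 are 5.4, 5.7; interpolating gives 5.58.
P85: r = 15.3; ranks 15–16 are 17.3, 17.6; interpolating gives 17.39.
Difference: 17.39 − 5.58 = 11.81.

11.81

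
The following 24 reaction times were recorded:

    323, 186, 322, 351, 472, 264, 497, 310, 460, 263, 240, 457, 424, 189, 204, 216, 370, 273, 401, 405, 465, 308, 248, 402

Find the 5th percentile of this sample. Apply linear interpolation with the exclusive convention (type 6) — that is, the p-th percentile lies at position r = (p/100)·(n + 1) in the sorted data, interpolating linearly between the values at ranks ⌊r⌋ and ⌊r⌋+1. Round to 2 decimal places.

186.75

Sorted: 186, 189, 204, 216, 240, 248, 263, 264, 273, 308, 310, 322, 323, 351, 370, 401, 402, 405, 424, 457, 460, 465, 472, 497.
n = 24.
r = (5/100)·(24 + 1) = 1.25.
Rank 1 is 186 and rank 2 is 189.
Interpolate: 186 + 0.25·(189 − 186) = 186 + 0.25·3 = 186.75.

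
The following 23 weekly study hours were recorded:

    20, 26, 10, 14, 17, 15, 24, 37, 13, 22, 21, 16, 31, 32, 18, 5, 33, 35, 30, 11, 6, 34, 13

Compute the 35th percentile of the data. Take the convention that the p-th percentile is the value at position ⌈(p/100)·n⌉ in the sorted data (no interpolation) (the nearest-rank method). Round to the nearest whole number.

Sorted: 5, 6, 10, 11, 13, 13, 14, 15, 16, 17, 18, 20, 21, 22, 24, 26, 30, 31, 32, 33, 34, 35, 37.
n = 23.
Position = ⌈35/100 · 23⌉ = ⌈8.05⌉ = 9.
The value at rank 9 is 16.

16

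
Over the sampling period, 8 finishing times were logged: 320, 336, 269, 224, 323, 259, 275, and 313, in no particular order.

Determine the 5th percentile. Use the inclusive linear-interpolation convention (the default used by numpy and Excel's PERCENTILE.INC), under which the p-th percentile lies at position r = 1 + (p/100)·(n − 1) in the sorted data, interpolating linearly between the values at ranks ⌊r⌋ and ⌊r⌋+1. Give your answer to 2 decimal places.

236.25

Sorted: 224, 259, 269, 275, 313, 320, 323, 336.
n = 8.
r = 1 + (5/100)·(8 − 1) = 1 + 0.35 = 1.35.
Rank 1 is 224 and rank 2 is 259.
Interpolate: 224 + 0.35·(259 − 224) = 224 + 0.35·35 = 236.25.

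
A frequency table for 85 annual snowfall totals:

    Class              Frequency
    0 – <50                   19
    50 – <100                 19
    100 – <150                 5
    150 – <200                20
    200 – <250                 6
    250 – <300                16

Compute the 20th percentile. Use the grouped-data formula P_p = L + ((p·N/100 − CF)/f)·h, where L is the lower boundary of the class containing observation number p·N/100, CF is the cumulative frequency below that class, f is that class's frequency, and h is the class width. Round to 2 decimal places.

N = 85; target position k = 20/100 · 85 = 17.
Cumulative frequencies: 19, 38, 43, 63, 69, 85.
Observation 17 falls in the class 0 – <50.
L = 0, CF = 0, f = 19, h = 50.
P20 = 0 + ((17 − 0)/19)·50 = 0 + 44.7368 = 44.7368.

44.74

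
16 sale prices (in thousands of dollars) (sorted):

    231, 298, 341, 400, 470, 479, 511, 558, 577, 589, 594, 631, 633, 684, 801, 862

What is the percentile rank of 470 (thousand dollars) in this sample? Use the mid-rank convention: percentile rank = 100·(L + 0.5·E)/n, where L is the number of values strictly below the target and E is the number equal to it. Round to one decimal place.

Count below 470: L = 4; count equal: E = 1; n = 16.
Percentile rank = 100·(4 + 0.5·1)/16 = 100·4.5/16 = 28.12.

28.1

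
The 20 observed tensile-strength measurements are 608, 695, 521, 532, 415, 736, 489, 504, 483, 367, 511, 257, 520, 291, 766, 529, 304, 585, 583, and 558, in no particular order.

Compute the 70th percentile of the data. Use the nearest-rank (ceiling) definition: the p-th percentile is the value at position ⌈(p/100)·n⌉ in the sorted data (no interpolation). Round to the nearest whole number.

Sorted: 257, 291, 304, 367, 415, 483, 489, 504, 511, 520, 521, 529, 532, 558, 583, 585, 608, 695, 736, 766.
n = 20.
Position = ⌈70/100 · 20⌉ = ⌈14⌉ = 14.
The value at rank 14 is 558.

558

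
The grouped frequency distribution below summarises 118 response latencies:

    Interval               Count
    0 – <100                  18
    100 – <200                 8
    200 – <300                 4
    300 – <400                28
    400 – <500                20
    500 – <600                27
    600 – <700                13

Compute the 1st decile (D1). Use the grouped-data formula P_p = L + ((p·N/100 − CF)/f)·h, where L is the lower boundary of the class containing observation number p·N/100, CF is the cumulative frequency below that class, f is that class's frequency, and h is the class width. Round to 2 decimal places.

65.56

N = 118; target position k = 10/100 · 118 = 11.8.
Cumulative frequencies: 18, 26, 30, 58, 78, 105, 118.
Observation 11.8 falls in the class 0 – <100.
L = 0, CF = 0, f = 18, h = 100.
P10 = 0 + ((11.8 − 0)/18)·100 = 0 + 65.5556 = 65.5556.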